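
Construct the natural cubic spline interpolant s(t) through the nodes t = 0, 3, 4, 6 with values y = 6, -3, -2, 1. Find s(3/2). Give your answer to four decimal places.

Write m_i for s''(x_i). With h_i = 3, 1, 2 and divided differences Δ_i = -3, 1, 3/2, the continuity of s' gives the tridiagonal system
  3·m_0 + 8·m_1 + 1·m_2 = 6(Δ_1 - Δ_0) = 24
  1·m_1 + 6·m_2 + 2·m_3 = 6(Δ_2 - Δ_1) = 3
Natural end conditions: m_0 = m_3 = 0.
Solving the tridiagonal system: m_0 = 0, m_1 = 3, m_2 = 0, m_3 = 0.
On [0, 3], s(t) = 6 - 9/2·t + 0·t² + 1/6·t³.
With t = 3/2: s(3/2) = -3/16.

-0.1875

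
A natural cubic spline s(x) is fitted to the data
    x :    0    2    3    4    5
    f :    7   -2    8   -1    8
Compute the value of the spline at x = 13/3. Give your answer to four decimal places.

Put M_i = s'' at the i-th knot. Here h = (2, 1, 1, 1) and Δ = (-9/2, 10, -9, 9), so the interior equations h_(i-1)·M_(i-1) + 2(h_(i-1)+h_i)·M_i + h_i·M_(i+1) = 6(Δ_i − Δ_(i-1)) read
  2·M_0 + 6·M_1 + 1·M_2 = 6(Δ_1 - Δ_0) = 87
  1·M_1 + 4·M_2 + 1·M_3 = 6(Δ_2 - Δ_1) = -114
  1·M_2 + 4·M_3 + 1·M_4 = 6(Δ_3 - Δ_2) = 108
Natural end conditions: M_0 = M_4 = 0.
Forward elimination and back-substitution give M_0 = 0, M_1 = 1869/86, M_2 = -1866/43, M_3 = 3255/86, M_4 = 0.
On [4, 5], s(x) = -1 - 311/86·(x - 4) + 3255/172·(x - 4)² - 1085/172·(x - 4)³.
With (x - 4) = 1/3: s(13/3) = -781/2322.

-0.3363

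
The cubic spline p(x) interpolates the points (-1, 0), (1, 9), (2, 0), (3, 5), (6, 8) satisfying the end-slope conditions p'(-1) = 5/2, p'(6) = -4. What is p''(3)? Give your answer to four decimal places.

Write M_i for p''(x_i). With h_i = 2, 1, 1, 3 and divided differences Δ_i = 9/2, -9, 5, 1, the continuity of p' gives the tridiagonal system
  2·M_0 + 6·M_1 + 1·M_2 = 6(Δ_1 - Δ_0) = -81
  1·M_1 + 4·M_2 + 1·M_3 = 6(Δ_2 - Δ_1) = 84
  1·M_2 + 8·M_3 + 3·M_4 = 6(Δ_3 - Δ_2) = -24
Clamped end conditions give two more equations: 2h_0·M_0 + h_0·M_1 = 6(Δ_0 - p'(-1)) = 12 and h_3·M_3 + 2h_3·M_4 = 6(p'(6) - Δ_3) = -30.
Solving: M_0 = 1147/79, M_1 = -1820/79, M_2 = 2227/79, M_3 = -452/79, M_4 = -169/79.

-5.7215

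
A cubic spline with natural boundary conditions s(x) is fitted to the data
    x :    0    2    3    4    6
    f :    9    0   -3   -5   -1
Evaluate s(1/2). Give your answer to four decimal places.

With σ_i denoting the second derivative at x_i, h_i = 2, 1, 1, 2, and Δ_i = (y_(i+1) − y_i)/h_i = -9/2, -3, -2, 2:
  2·σ_0 + 6·σ_1 + 1·σ_2 = 6(Δ_1 - Δ_0) = 9
  1·σ_1 + 4·σ_2 + 1·σ_3 = 6(Δ_2 - Δ_1) = 6
  1·σ_2 + 6·σ_3 + 2·σ_4 = 6(Δ_3 - Δ_2) = 24
Natural end conditions: σ_0 = σ_4 = 0.
Forward elimination and back-substitution give σ_0 = 0, σ_1 = 65/44, σ_2 = 3/22, σ_3 = 175/44, σ_4 = 0.
On [0, 2], s(x) = 9 - 659/132·x + 0·x² + 65/528·x³.
With x = 1/2: s(1/2) = 9179/1408.

6.5192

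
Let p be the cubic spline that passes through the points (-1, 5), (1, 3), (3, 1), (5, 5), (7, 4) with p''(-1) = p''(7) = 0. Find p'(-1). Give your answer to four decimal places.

Put M_i = p'' at the i-th knot. Here h = (2, 2, 2, 2) and Δ = (-1, -1, 2, -1/2), so the interior equations h_(i-1)·M_(i-1) + 2(h_(i-1)+h_i)·M_i + h_i·M_(i+1) = 6(Δ_i − Δ_(i-1)) read
  2·M_0 + 8·M_1 + 2·M_2 = 6(Δ_1 - Δ_0) = 0
  2·M_1 + 8·M_2 + 2·M_3 = 6(Δ_2 - Δ_1) = 18
  2·M_2 + 8·M_3 + 2·M_4 = 6(Δ_3 - Δ_2) = -15
Natural end conditions: M_0 = M_4 = 0.
Hence M_0 = 0, M_1 = -87/112, M_2 = 87/28, M_3 = -297/112, M_4 = 0.
On [-1, 1], p'(t) = b_0 + 2c_0·(t + 1) + 3d_0·(t + 1)² with b_0 = Δ_0 - h_0(2M_0 + M_1)/6 = -83/112, c_0 = M_0/2 = 0, d_0 = (M_1 - M_0)/(6h_0) = -29/448. So p'(-1) = -83/112.

-0.7411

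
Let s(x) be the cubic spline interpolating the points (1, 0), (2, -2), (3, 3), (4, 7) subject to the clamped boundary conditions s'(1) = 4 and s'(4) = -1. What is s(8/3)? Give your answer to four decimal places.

Write M_i for s''(x_i). With h_i = 1, 1, 1 and divided differences Δ_i = -2, 5, 4, the continuity of s' gives the tridiagonal system
  1·M_0 + 4·M_1 + 1·M_2 = 6(Δ_1 - Δ_0) = 42
  1·M_1 + 4·M_2 + 1·M_3 = 6(Δ_2 - Δ_1) = -6
Clamped end conditions give two more equations: 2h_0·M_0 + h_0·M_1 = 6(Δ_0 - s'(1)) = -36 and h_2·M_2 + 2h_2·M_3 = 6(s'(4) - Δ_2) = -30.
Solving: M_0 = -404/15, M_1 = 268/15, M_2 = -38/15, M_3 = -206/15.
On [2, 3], s(x) = -2 - 8/15·(x - 2) + 134/15·(x - 2)² - 17/5·(x - 2)³.
With (x - 2) = 2/3: s(8/3) = 82/135.

0.6074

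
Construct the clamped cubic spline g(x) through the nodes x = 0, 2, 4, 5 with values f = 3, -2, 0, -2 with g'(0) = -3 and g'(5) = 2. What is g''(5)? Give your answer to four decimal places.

15.6087

Write σ_i for g''(x_i). With h_i = 2, 2, 1 and divided differences Δ_i = -5/2, 1, -2, the continuity of g' gives the tridiagonal system
  2·σ_0 + 8·σ_1 + 2·σ_2 = 6(Δ_1 - Δ_0) = 21
  2·σ_1 + 6·σ_2 + 1·σ_3 = 6(Δ_2 - Δ_1) = -18
Clamped end conditions give two more equations: 2h_0·σ_0 + h_0·σ_1 = 6(Δ_0 - g'(0)) = 3 and h_2·σ_2 + 2h_2·σ_3 = 6(g'(5) - Δ_2) = 24.
Forward elimination and back-substitution give σ_0 = -77/46, σ_1 = 223/46, σ_2 = -166/23, σ_3 = 359/23.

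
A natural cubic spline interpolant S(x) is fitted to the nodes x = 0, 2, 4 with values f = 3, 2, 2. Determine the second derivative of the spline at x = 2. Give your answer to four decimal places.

0.3750

Write M_i for S''(x_i). With h_i = 2, 2 and divided differences Δ_i = -1/2, 0, the continuity of S' gives the tridiagonal system
  2·M_0 + 8·M_1 + 2·M_2 = 6(Δ_1 - Δ_0) = 3
Natural end conditions: M_0 = M_2 = 0.
Solving: M_0 = 0, M_1 = 3/8, M_2 = 0.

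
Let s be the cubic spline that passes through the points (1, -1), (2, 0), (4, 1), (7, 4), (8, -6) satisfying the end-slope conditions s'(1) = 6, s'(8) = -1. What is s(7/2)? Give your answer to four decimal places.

-0.3098

Write M_i for s''(x_i). With h_i = 1, 2, 3, 1 and divided differences Δ_i = 1, 1/2, 1, -10, the continuity of s' gives the tridiagonal system
  1·M_0 + 6·M_1 + 2·M_2 = 6(Δ_1 - Δ_0) = -3
  2·M_1 + 10·M_2 + 3·M_3 = 6(Δ_2 - Δ_1) = 3
  3·M_2 + 8·M_3 + 1·M_4 = 6(Δ_3 - Δ_2) = -66
Clamped end conditions give two more equations: 2h_0·M_0 + h_0·M_1 = 6(Δ_0 - s'(1)) = -30 and h_3·M_3 + 2h_3·M_4 = 6(s'(8) - Δ_3) = 54.
Hence M_0 = -1131/74, M_1 = 21/37, M_2 = 657/148, M_3 = -1049/74, M_4 = 5045/148.
On [2, 4], s(x) = 0 - 201/148·(x - 2) + 21/74·(x - 2)² + 191/592·(x - 2)³.
With (x - 2) = 3/2: s(7/2) = -1467/4736.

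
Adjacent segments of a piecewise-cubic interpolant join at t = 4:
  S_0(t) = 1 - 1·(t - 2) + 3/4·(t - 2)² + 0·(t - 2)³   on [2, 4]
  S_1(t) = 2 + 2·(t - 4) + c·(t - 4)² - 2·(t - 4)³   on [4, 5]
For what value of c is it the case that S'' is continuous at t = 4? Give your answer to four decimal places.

0.7500

S_0''(t) = 3/2 + 0·(t - 2), so S_0''(4) = 3/2. On the right, S_1''(4) = 2c, so c = 3/4.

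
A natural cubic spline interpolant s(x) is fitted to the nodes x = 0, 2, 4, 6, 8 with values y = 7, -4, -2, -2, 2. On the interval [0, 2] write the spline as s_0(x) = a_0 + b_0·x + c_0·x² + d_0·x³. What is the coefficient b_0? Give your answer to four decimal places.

Write M_i for s''(x_i). With h_i = 2, 2, 2, 2 and divided differences Δ_i = -11/2, 1, 0, 2, the continuity of s' gives the tridiagonal system
  2·M_0 + 8·M_1 + 2·M_2 = 6(Δ_1 - Δ_0) = 39
  2·M_1 + 8·M_2 + 2·M_3 = 6(Δ_2 - Δ_1) = -6
  2·M_2 + 8·M_3 + 2·M_4 = 6(Δ_3 - Δ_2) = 12
Natural end conditions: M_0 = M_4 = 0.
Hence M_0 = 0, M_1 = 621/112, M_2 = -75/28, M_3 = 243/112, M_4 = 0.
On [0, 2], with s_0(x) = a_0 + b_0·x + c_0·x² + d_0·x³: c_0 = M_0/2 = 0, d_0 = (M_1 - M_0)/(6h_0) = 207/448, b_0 = Δ_0 - h_0(2M_0 + M_1)/6 = -823/112.

-7.3482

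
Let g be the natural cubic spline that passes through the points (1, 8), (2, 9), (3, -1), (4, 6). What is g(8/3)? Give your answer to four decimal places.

1.5877

With M_i denoting the second derivative at x_i, h_i = 1, 1, 1, and Δ_i = (y_(i+1) − y_i)/h_i = 1, -10, 7:
  1·M_0 + 4·M_1 + 1·M_2 = 6(Δ_1 - Δ_0) = -66
  1·M_1 + 4·M_2 + 1·M_3 = 6(Δ_2 - Δ_1) = 102
Natural end conditions: M_0 = M_3 = 0.
Solving: M_0 = 0, M_1 = -122/5, M_2 = 158/5, M_3 = 0.
On [2, 3], g(t) = 9 - 107/15·(t - 2) - 61/5·(t - 2)² + 28/3·(t - 2)³.
With (t - 2) = 2/3: g(8/3) = 643/405.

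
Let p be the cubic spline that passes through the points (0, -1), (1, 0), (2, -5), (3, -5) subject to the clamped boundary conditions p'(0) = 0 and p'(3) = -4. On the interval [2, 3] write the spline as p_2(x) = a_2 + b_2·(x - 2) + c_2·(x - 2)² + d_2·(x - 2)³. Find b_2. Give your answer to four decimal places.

With M_i denoting the second derivative at x_i, h_i = 1, 1, 1, and Δ_i = (y_(i+1) − y_i)/h_i = 1, -5, 0:
  1·M_0 + 4·M_1 + 1·M_2 = 6(Δ_1 - Δ_0) = -36
  1·M_1 + 4·M_2 + 1·M_3 = 6(Δ_2 - Δ_1) = 30
Clamped end conditions give two more equations: 2h_0·M_0 + h_0·M_1 = 6(Δ_0 - p'(0)) = 6 and h_2·M_2 + 2h_2·M_3 = 6(p'(3) - Δ_2) = -24.
Solving: M_0 = 164/15, M_1 = -238/15, M_2 = 248/15, M_3 = -304/15.
On [2, 3], with p_2(x) = a_2 + b_2·(x - 2) + c_2·(x - 2)² + d_2·(x - 2)³: c_2 = M_2/2 = 124/15, d_2 = (M_3 - M_2)/(6h_2) = -92/15, b_2 = Δ_2 - h_2(2M_2 + M_3)/6 = -32/15.

-2.1333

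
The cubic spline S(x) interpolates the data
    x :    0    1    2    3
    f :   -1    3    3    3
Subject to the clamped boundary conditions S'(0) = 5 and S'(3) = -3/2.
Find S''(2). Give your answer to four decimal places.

3.2667

Let M_i = S''(x_i). Step sizes h_i = 1, 1, 1; slopes of the chords Δ_i = (y_(i+1) - y_i)/h_i = 4, 0, 0.
  1·M_0 + 4·M_1 + 1·M_2 = 6(Δ_1 - Δ_0) = -24
  1·M_1 + 4·M_2 + 1·M_3 = 6(Δ_2 - Δ_1) = 0
Clamped end conditions give two more equations: 2h_0·M_0 + h_0·M_1 = 6(Δ_0 - S'(0)) = -6 and h_2·M_2 + 2h_2·M_3 = 6(S'(3) - Δ_2) = -9.
Hence M_0 = 7/15, M_1 = -104/15, M_2 = 49/15, M_3 = -92/15.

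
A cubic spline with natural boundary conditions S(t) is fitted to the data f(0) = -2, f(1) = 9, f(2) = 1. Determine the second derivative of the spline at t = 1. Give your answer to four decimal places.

-28.5000

Let M_i = S''(x_i). Step sizes h_i = 1, 1; slopes of the chords Δ_i = (y_(i+1) - y_i)/h_i = 11, -8.
  1·M_0 + 4·M_1 + 1·M_2 = 6(Δ_1 - Δ_0) = -114
Natural end conditions: M_0 = M_2 = 0.
Solving the tridiagonal system: M_0 = 0, M_1 = -57/2, M_2 = 0.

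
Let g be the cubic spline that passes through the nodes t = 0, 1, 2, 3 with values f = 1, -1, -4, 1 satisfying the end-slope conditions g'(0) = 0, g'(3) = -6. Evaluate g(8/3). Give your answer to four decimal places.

With M_i denoting the second derivative at x_i, h_i = 1, 1, 1, and Δ_i = (y_(i+1) − y_i)/h_i = -2, -3, 5:
  1·M_0 + 4·M_1 + 1·M_2 = 6(Δ_1 - Δ_0) = -6
  1·M_1 + 4·M_2 + 1·M_3 = 6(Δ_2 - Δ_1) = 48
Clamped end conditions give two more equations: 2h_0·M_0 + h_0·M_1 = 6(Δ_0 - g'(0)) = -12 and h_2·M_2 + 2h_2·M_3 = 6(g'(3) - Δ_2) = -66.
Solving: M_0 = -12/5, M_1 = -36/5, M_2 = 126/5, M_3 = -228/5.
On [2, 3], g(t) = -4 + 21/5·(t - 2) + 63/5·(t - 2)² - 59/5·(t - 2)³.
With (t - 2) = 2/3: g(8/3) = 122/135.

0.9037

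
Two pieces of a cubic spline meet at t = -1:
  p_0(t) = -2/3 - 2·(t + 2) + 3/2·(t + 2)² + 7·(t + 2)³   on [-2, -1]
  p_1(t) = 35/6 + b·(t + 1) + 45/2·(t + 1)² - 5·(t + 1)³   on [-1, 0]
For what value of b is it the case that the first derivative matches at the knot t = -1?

22

p_0'(t) = -2 + 3·(t + 2) + 21·(t + 2)², so p_0'(-1) = 22. On the right, p_1'(-1) = b, so b = 22.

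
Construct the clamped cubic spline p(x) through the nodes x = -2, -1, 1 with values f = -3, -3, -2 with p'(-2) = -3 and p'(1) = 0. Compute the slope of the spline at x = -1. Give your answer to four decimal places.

1.2500

Put m_i = p'' at the i-th knot. Here h = (1, 2) and Δ = (0, 1/2), so the interior equations h_(i-1)·m_(i-1) + 2(h_(i-1)+h_i)·m_i + h_i·m_(i+1) = 6(Δ_i − Δ_(i-1)) read
  1·m_0 + 6·m_1 + 2·m_2 = 6(Δ_1 - Δ_0) = 3
Clamped end conditions give two more equations: 2h_0·m_0 + h_0·m_1 = 6(Δ_0 - p'(-2)) = 18 and h_1·m_1 + 2h_1·m_2 = 6(p'(1) - Δ_1) = -3.
Hence m_0 = 19/2, m_1 = -1, m_2 = -1/4.
On [-1, 1], p'(x) = b_1 + 2c_1·(x + 1) + 3d_1·(x + 1)² with b_1 = Δ_1 - h_1(2m_1 + m_2)/6 = 5/4, c_1 = m_1/2 = -1/2, d_1 = (m_2 - m_1)/(6h_1) = 1/16. So p'(-1) = 5/4.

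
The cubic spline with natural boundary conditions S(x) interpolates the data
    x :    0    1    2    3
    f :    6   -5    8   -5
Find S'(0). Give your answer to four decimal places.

-19.1333

Let σ_i = S''(x_i). Step sizes h_i = 1, 1, 1; slopes of the chords Δ_i = (y_(i+1) - y_i)/h_i = -11, 13, -13.
  1·σ_0 + 4·σ_1 + 1·σ_2 = 6(Δ_1 - Δ_0) = 144
  1·σ_1 + 4·σ_2 + 1·σ_3 = 6(Δ_2 - Δ_1) = -156
Natural end conditions: σ_0 = σ_3 = 0.
Solving: σ_0 = 0, σ_1 = 244/5, σ_2 = -256/5, σ_3 = 0.
On [0, 1], S'(x) = b_0 + 2c_0·x + 3d_0·x² with b_0 = Δ_0 - h_0(2σ_0 + σ_1)/6 = -287/15, c_0 = σ_0/2 = 0, d_0 = (σ_1 - σ_0)/(6h_0) = 122/15. So S'(0) = -287/15.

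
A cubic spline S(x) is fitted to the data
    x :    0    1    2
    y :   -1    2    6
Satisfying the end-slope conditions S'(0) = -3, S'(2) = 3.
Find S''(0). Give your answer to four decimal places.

Let σ_i = S''(x_i). Step sizes h_i = 1, 1; slopes of the chords Δ_i = (y_(i+1) - y_i)/h_i = 3, 4.
  1·σ_0 + 4·σ_1 + 1·σ_2 = 6(Δ_1 - Δ_0) = 6
Clamped end conditions give two more equations: 2h_0·σ_0 + h_0·σ_1 = 6(Δ_0 - S'(0)) = 36 and h_1·σ_1 + 2h_1·σ_2 = 6(S'(2) - Δ_1) = -6.
Hence σ_0 = 39/2, σ_1 = -3, σ_2 = -3/2.

19.5000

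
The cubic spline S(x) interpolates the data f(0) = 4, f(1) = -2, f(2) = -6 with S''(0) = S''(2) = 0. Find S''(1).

3

Let m_i = S''(x_i). Step sizes h_i = 1, 1; slopes of the chords Δ_i = (y_(i+1) - y_i)/h_i = -6, -4.
  1·m_0 + 4·m_1 + 1·m_2 = 6(Δ_1 - Δ_0) = 12
Natural end conditions: m_0 = m_2 = 0.
Forward elimination and back-substitution give m_0 = 0, m_1 = 3, m_2 = 0.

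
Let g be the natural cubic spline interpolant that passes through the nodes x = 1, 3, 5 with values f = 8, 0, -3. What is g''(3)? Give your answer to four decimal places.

Put σ_i = g'' at the i-th knot. Here h = (2, 2) and Δ = (-4, -3/2), so the interior equations h_(i-1)·σ_(i-1) + 2(h_(i-1)+h_i)·σ_i + h_i·σ_(i+1) = 6(Δ_i − Δ_(i-1)) read
  2·σ_0 + 8·σ_1 + 2·σ_2 = 6(Δ_1 - Δ_0) = 15
Natural end conditions: σ_0 = σ_2 = 0.
Hence σ_0 = 0, σ_1 = 15/8, σ_2 = 0.

1.8750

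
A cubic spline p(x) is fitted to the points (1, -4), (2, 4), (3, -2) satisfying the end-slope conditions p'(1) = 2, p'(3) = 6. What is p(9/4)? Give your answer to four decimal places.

Put σ_i = p'' at the i-th knot. Here h = (1, 1) and Δ = (8, -6), so the interior equations h_(i-1)·σ_(i-1) + 2(h_(i-1)+h_i)·σ_i + h_i·σ_(i+1) = 6(Δ_i − Δ_(i-1)) read
  1·σ_0 + 4·σ_1 + 1·σ_2 = 6(Δ_1 - Δ_0) = -84
Clamped end conditions give two more equations: 2h_0·σ_0 + h_0·σ_1 = 6(Δ_0 - p'(1)) = 36 and h_1·σ_1 + 2h_1·σ_2 = 6(p'(3) - Δ_1) = 72.
Solving the tridiagonal system: σ_0 = 41, σ_1 = -46, σ_2 = 59.
On [2, 3], p(x) = 4 - 1/2·(x - 2) - 23·(x - 2)² + 35/2·(x - 2)³.
With (x - 2) = 1/4: p(9/4) = 347/128.

2.7109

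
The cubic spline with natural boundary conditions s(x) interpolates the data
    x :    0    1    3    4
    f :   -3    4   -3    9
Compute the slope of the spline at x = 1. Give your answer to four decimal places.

1.1250

With M_i denoting the second derivative at x_i, h_i = 1, 2, 1, and Δ_i = (y_(i+1) − y_i)/h_i = 7, -7/2, 12:
  1·M_0 + 6·M_1 + 2·M_2 = 6(Δ_1 - Δ_0) = -63
  2·M_1 + 6·M_2 + 1·M_3 = 6(Δ_2 - Δ_1) = 93
Natural end conditions: M_0 = M_3 = 0.
Forward elimination and back-substitution give M_0 = 0, M_1 = -141/8, M_2 = 171/8, M_3 = 0.
On [1, 3], s'(x) = b_1 + 2c_1·(x - 1) + 3d_1·(x - 1)² with b_1 = Δ_1 - h_1(2M_1 + M_2)/6 = 9/8, c_1 = M_1/2 = -141/16, d_1 = (M_2 - M_1)/(6h_1) = 13/4. So s'(1) = 9/8.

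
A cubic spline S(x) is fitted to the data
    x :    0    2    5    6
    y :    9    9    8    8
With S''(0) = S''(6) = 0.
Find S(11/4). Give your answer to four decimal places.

8.7738

Put σ_i = S'' at the i-th knot. Here h = (2, 3, 1) and Δ = (0, -1/3, 0), so the interior equations h_(i-1)·σ_(i-1) + 2(h_(i-1)+h_i)·σ_i + h_i·σ_(i+1) = 6(Δ_i − Δ_(i-1)) read
  2·σ_0 + 10·σ_1 + 3·σ_2 = 6(Δ_1 - Δ_0) = -2
  3·σ_1 + 8·σ_2 + 1·σ_3 = 6(Δ_2 - Δ_1) = 2
Natural end conditions: σ_0 = σ_3 = 0.
Hence σ_0 = 0, σ_1 = -22/71, σ_2 = 26/71, σ_3 = 0.
On [2, 5], S(x) = 9 - 44/213·(x - 2) - 11/71·(x - 2)² + 8/213·(x - 2)³.
With (x - 2) = 3/4: S(11/4) = 9967/1136.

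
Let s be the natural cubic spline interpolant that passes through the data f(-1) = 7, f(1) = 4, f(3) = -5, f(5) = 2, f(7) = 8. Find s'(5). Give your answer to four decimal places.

Let m_i = s''(x_i). Step sizes h_i = 2, 2, 2, 2; slopes of the chords Δ_i = (y_(i+1) - y_i)/h_i = -3/2, -9/2, 7/2, 3.
  2·m_0 + 8·m_1 + 2·m_2 = 6(Δ_1 - Δ_0) = -18
  2·m_1 + 8·m_2 + 2·m_3 = 6(Δ_2 - Δ_1) = 48
  2·m_2 + 8·m_3 + 2·m_4 = 6(Δ_3 - Δ_2) = -3
Natural end conditions: m_0 = m_4 = 0.
Hence m_0 = 0, m_1 = -465/112, m_2 = 213/28, m_3 = -255/112, m_4 = 0.
On [5, 7], s'(t) = b_3 + 2c_3·(t - 5) + 3d_3·(t - 5)² with b_3 = Δ_3 - h_3(2m_3 + m_4)/6 = 253/56, c_3 = m_3/2 = -255/224, d_3 = (m_4 - m_3)/(6h_3) = 85/448. So s'(5) = 253/56.

4.5179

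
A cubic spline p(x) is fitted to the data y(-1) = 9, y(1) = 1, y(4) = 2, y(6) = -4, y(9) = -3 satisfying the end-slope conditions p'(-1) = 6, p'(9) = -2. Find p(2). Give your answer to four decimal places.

-0.7550

Let σ_i = p''(x_i). Step sizes h_i = 2, 3, 2, 3; slopes of the chords Δ_i = (y_(i+1) - y_i)/h_i = -4, 1/3, -3, 1/3.
  2·σ_0 + 10·σ_1 + 3·σ_2 = 6(Δ_1 - Δ_0) = 26
  3·σ_1 + 10·σ_2 + 2·σ_3 = 6(Δ_2 - Δ_1) = -20
  2·σ_2 + 10·σ_3 + 3·σ_4 = 6(Δ_3 - Δ_2) = 20
Clamped end conditions give two more equations: 2h_0·σ_0 + h_0·σ_1 = 6(Δ_0 - p'(-1)) = -60 and h_3·σ_3 + 2h_3·σ_4 = 6(p'(9) - Δ_3) = -14.
Forward elimination and back-substitution give σ_0 = -8261/435, σ_1 = 3472/435, σ_2 = -2296/435, σ_3 = 1922/435, σ_4 = -1976/435.
On [1, 4], p(x) = 1 - 2179/435·(x - 1) + 1736/435·(x - 1)² - 2884/3915·(x - 1)³.
With (x - 1) = 1: p(2) = -2956/3915.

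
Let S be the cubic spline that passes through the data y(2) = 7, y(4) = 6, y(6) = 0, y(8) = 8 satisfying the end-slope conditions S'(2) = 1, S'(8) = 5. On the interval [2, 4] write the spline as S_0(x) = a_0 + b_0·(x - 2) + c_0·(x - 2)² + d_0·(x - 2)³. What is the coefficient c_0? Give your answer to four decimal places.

Put M_i = S'' at the i-th knot. Here h = (2, 2, 2) and Δ = (-1/2, -3, 4), so the interior equations h_(i-1)·M_(i-1) + 2(h_(i-1)+h_i)·M_i + h_i·M_(i+1) = 6(Δ_i − Δ_(i-1)) read
  2·M_0 + 8·M_1 + 2·M_2 = 6(Δ_1 - Δ_0) = -15
  2·M_1 + 8·M_2 + 2·M_3 = 6(Δ_2 - Δ_1) = 42
Clamped end conditions give two more equations: 2h_0·M_0 + h_0·M_1 = 6(Δ_0 - S'(2)) = -9 and h_2·M_2 + 2h_2·M_3 = 6(S'(8) - Δ_2) = 6.
Hence M_0 = -17/30, M_1 = -101/30, M_2 = 98/15, M_3 = -53/30.
On [2, 4], with S_0(x) = a_0 + b_0·(x - 2) + c_0·(x - 2)² + d_0·(x - 2)³: c_0 = M_0/2 = -17/60, d_0 = (M_1 - M_0)/(6h_0) = -7/30, b_0 = Δ_0 - h_0(2M_0 + M_1)/6 = 1.

-0.2833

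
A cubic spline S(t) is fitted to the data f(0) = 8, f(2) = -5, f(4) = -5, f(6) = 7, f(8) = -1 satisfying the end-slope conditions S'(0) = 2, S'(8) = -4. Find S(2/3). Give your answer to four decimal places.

6.2394

Write σ_i for S''(x_i). With h_i = 2, 2, 2, 2 and divided differences Δ_i = -13/2, 0, 6, -4, the continuity of S' gives the tridiagonal system
  2·σ_0 + 8·σ_1 + 2·σ_2 = 6(Δ_1 - Δ_0) = 39
  2·σ_1 + 8·σ_2 + 2·σ_3 = 6(Δ_2 - Δ_1) = 36
  2·σ_2 + 8·σ_3 + 2·σ_4 = 6(Δ_3 - Δ_2) = -60
Clamped end conditions give two more equations: 2h_0·σ_0 + h_0·σ_1 = 6(Δ_0 - S'(0)) = -51 and h_3·σ_3 + 2h_3·σ_4 = 6(S'(8) - Δ_3) = 0.
Hence σ_0 = -1863/112, σ_1 = 435/56, σ_2 = 81/16, σ_3 = -561/56, σ_4 = 561/112.
On [0, 2], S(t) = 8 + 2·t - 1863/224·t² + 911/448·t³.
With t = 2/3: S(2/3) = 4717/756.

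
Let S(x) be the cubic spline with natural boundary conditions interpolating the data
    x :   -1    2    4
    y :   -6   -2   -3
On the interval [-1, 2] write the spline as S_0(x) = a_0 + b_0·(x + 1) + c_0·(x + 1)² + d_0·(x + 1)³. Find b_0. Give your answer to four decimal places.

Let M_i = S''(x_i). Step sizes h_i = 3, 2; slopes of the chords Δ_i = (y_(i+1) - y_i)/h_i = 4/3, -1/2.
  3·M_0 + 10·M_1 + 2·M_2 = 6(Δ_1 - Δ_0) = -11
Natural end conditions: M_0 = M_2 = 0.
Solving: M_0 = 0, M_1 = -11/10, M_2 = 0.
On [-1, 2], with S_0(x) = a_0 + b_0·(x + 1) + c_0·(x + 1)² + d_0·(x + 1)³: c_0 = M_0/2 = 0, d_0 = (M_1 - M_0)/(6h_0) = -11/180, b_0 = Δ_0 - h_0(2M_0 + M_1)/6 = 113/60.

1.8833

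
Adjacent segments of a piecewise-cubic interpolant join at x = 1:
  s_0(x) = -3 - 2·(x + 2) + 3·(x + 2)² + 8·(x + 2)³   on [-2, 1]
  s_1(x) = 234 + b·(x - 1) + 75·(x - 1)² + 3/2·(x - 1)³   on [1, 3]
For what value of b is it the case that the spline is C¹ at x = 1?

232

s_0'(x) = -2 + 6·(x + 2) + 24·(x + 2)², so s_0'(1) = 232. On the right, s_1'(1) = b, so b = 232.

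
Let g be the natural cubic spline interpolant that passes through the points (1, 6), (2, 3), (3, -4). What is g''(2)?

Let σ_i = g''(x_i). Step sizes h_i = 1, 1; slopes of the chords Δ_i = (y_(i+1) - y_i)/h_i = -3, -7.
  1·σ_0 + 4·σ_1 + 1·σ_2 = 6(Δ_1 - Δ_0) = -24
Natural end conditions: σ_0 = σ_2 = 0.
Forward elimination and back-substitution give σ_0 = 0, σ_1 = -6, σ_2 = 0.

-6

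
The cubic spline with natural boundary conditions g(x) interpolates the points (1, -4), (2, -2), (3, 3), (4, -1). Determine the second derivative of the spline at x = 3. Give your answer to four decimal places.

-15.6000

Put σ_i = g'' at the i-th knot. Here h = (1, 1, 1) and Δ = (2, 5, -4), so the interior equations h_(i-1)·σ_(i-1) + 2(h_(i-1)+h_i)·σ_i + h_i·σ_(i+1) = 6(Δ_i − Δ_(i-1)) read
  1·σ_0 + 4·σ_1 + 1·σ_2 = 6(Δ_1 - Δ_0) = 18
  1·σ_1 + 4·σ_2 + 1·σ_3 = 6(Δ_2 - Δ_1) = -54
Natural end conditions: σ_0 = σ_3 = 0.
Hence σ_0 = 0, σ_1 = 42/5, σ_2 = -78/5, σ_3 = 0.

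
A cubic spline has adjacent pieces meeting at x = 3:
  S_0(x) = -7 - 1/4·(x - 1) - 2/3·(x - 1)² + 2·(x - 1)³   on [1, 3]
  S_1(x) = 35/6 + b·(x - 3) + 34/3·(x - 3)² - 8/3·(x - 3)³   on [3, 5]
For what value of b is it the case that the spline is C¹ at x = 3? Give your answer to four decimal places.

21.0833

S_0'(x) = -1/4 - 4/3·(x - 1) + 6·(x - 1)², so S_0'(3) = 253/12. On the right, S_1'(3) = b, so b = 253/12.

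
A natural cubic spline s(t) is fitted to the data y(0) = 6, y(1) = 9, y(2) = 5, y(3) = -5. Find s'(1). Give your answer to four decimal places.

0.0667

Write σ_i for s''(x_i). With h_i = 1, 1, 1 and divided differences Δ_i = 3, -4, -10, the continuity of s' gives the tridiagonal system
  1·σ_0 + 4·σ_1 + 1·σ_2 = 6(Δ_1 - Δ_0) = -42
  1·σ_1 + 4·σ_2 + 1·σ_3 = 6(Δ_2 - Δ_1) = -36
Natural end conditions: σ_0 = σ_3 = 0.
Solving: σ_0 = 0, σ_1 = -44/5, σ_2 = -34/5, σ_3 = 0.
On [1, 2], s'(t) = b_1 + 2c_1·(t - 1) + 3d_1·(t - 1)² with b_1 = Δ_1 - h_1(2σ_1 + σ_2)/6 = 1/15, c_1 = σ_1/2 = -22/5, d_1 = (σ_2 - σ_1)/(6h_1) = 1/3. So s'(1) = 1/15.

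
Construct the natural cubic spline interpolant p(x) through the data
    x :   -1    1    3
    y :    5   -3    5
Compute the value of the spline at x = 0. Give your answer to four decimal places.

-0.5000

Let M_i = p''(x_i). Step sizes h_i = 2, 2; slopes of the chords Δ_i = (y_(i+1) - y_i)/h_i = -4, 4.
  2·M_0 + 8·M_1 + 2·M_2 = 6(Δ_1 - Δ_0) = 48
Natural end conditions: M_0 = M_2 = 0.
Forward elimination and back-substitution give M_0 = 0, M_1 = 6, M_2 = 0.
On [-1, 1], p(x) = 5 - 6·(x + 1) + 0·(x + 1)² + 1/2·(x + 1)³.
With (x + 1) = 1: p(0) = -1/2.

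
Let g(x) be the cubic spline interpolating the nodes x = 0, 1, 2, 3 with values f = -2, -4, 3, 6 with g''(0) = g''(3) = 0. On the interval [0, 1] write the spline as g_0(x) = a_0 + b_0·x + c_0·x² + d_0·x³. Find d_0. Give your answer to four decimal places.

2.6667

With m_i denoting the second derivative at x_i, h_i = 1, 1, 1, and Δ_i = (y_(i+1) − y_i)/h_i = -2, 7, 3:
  1·m_0 + 4·m_1 + 1·m_2 = 6(Δ_1 - Δ_0) = 54
  1·m_1 + 4·m_2 + 1·m_3 = 6(Δ_2 - Δ_1) = -24
Natural end conditions: m_0 = m_3 = 0.
Hence m_0 = 0, m_1 = 16, m_2 = -10, m_3 = 0.
On [0, 1], with g_0(x) = a_0 + b_0·x + c_0·x² + d_0·x³: c_0 = m_0/2 = 0, d_0 = (m_1 - m_0)/(6h_0) = 8/3, b_0 = Δ_0 - h_0(2m_0 + m_1)/6 = -14/3.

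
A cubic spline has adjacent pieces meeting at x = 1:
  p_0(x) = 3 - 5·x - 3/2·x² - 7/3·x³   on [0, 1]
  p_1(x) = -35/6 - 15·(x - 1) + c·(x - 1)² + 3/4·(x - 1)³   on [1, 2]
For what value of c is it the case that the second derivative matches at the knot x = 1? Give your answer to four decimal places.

p_0''(x) = -3 - 14·x, so p_0''(1) = -17. On the right, p_1''(1) = 2c, so c = -17/2.

-8.5000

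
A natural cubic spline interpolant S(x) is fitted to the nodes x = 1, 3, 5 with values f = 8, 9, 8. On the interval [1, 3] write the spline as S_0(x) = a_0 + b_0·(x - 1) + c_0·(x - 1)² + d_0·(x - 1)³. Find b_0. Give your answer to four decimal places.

0.7500

With M_i denoting the second derivative at x_i, h_i = 2, 2, and Δ_i = (y_(i+1) − y_i)/h_i = 1/2, -1/2:
  2·M_0 + 8·M_1 + 2·M_2 = 6(Δ_1 - Δ_0) = -6
Natural end conditions: M_0 = M_2 = 0.
Forward elimination and back-substitution give M_0 = 0, M_1 = -3/4, M_2 = 0.
On [1, 3], with S_0(x) = a_0 + b_0·(x - 1) + c_0·(x - 1)² + d_0·(x - 1)³: c_0 = M_0/2 = 0, d_0 = (M_1 - M_0)/(6h_0) = -1/16, b_0 = Δ_0 - h_0(2M_0 + M_1)/6 = 3/4.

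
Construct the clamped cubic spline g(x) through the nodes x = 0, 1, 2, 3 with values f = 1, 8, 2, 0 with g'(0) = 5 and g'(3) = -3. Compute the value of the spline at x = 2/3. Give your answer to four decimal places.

6.4272

Let m_i = g''(x_i). Step sizes h_i = 1, 1, 1; slopes of the chords Δ_i = (y_(i+1) - y_i)/h_i = 7, -6, -2.
  1·m_0 + 4·m_1 + 1·m_2 = 6(Δ_1 - Δ_0) = -78
  1·m_1 + 4·m_2 + 1·m_3 = 6(Δ_2 - Δ_1) = 24
Clamped end conditions give two more equations: 2h_0·m_0 + h_0·m_1 = 6(Δ_0 - g'(0)) = 12 and h_2·m_2 + 2h_2·m_3 = 6(g'(3) - Δ_2) = -6.
Forward elimination and back-substitution give m_0 = 304/15, m_1 = -428/15, m_2 = 238/15, m_3 = -164/15.
On [0, 1], g(x) = 1 + 5·x + 152/15·x² - 122/15·x³.
With x = 2/3: g(2/3) = 2603/405.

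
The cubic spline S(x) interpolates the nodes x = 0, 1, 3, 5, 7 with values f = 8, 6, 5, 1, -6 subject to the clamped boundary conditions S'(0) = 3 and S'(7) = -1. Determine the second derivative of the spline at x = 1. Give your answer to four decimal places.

5.0698

Let m_i = S''(x_i). Step sizes h_i = 1, 2, 2, 2; slopes of the chords Δ_i = (y_(i+1) - y_i)/h_i = -2, -1/2, -2, -7/2.
  1·m_0 + 6·m_1 + 2·m_2 = 6(Δ_1 - Δ_0) = 9
  2·m_1 + 8·m_2 + 2·m_3 = 6(Δ_2 - Δ_1) = -9
  2·m_2 + 8·m_3 + 2·m_4 = 6(Δ_3 - Δ_2) = -9
Clamped end conditions give two more equations: 2h_0·m_0 + h_0·m_1 = 6(Δ_0 - S'(0)) = -30 and h_3·m_3 + 2h_3·m_4 = 6(S'(7) - Δ_3) = 15.
Hence m_0 = -754/43, m_1 = 218/43, m_2 = -167/86, m_3 = -155/86, m_4 = 200/43.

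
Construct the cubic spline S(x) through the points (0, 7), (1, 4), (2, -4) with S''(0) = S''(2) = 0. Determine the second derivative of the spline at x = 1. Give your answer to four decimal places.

Put M_i = S'' at the i-th knot. Here h = (1, 1) and Δ = (-3, -8), so the interior equations h_(i-1)·M_(i-1) + 2(h_(i-1)+h_i)·M_i + h_i·M_(i+1) = 6(Δ_i − Δ_(i-1)) read
  1·M_0 + 4·M_1 + 1·M_2 = 6(Δ_1 - Δ_0) = -30
Natural end conditions: M_0 = M_2 = 0.
Solving: M_0 = 0, M_1 = -15/2, M_2 = 0.

-7.5000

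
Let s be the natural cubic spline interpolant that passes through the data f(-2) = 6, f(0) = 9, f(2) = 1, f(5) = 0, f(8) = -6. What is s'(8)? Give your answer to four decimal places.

-2.8845

Write M_i for s''(x_i). With h_i = 2, 2, 3, 3 and divided differences Δ_i = 3/2, -4, -1/3, -2, the continuity of s' gives the tridiagonal system
  2·M_0 + 8·M_1 + 2·M_2 = 6(Δ_1 - Δ_0) = -33
  2·M_1 + 10·M_2 + 3·M_3 = 6(Δ_2 - Δ_1) = 22
  3·M_2 + 12·M_3 + 3·M_4 = 6(Δ_3 - Δ_2) = -10
Natural end conditions: M_0 = M_4 = 0.
Forward elimination and back-substitution give M_0 = 0, M_1 = -1417/280, M_2 = 131/35, M_3 = -743/420, M_4 = 0.
On [5, 8], s'(t) = b_3 + 2c_3·(t - 5) + 3d_3·(t - 5)² with b_3 = Δ_3 - h_3(2M_3 + M_4)/6 = -97/420, c_3 = M_3/2 = -743/840, d_3 = (M_4 - M_3)/(6h_3) = 743/7560. So s'(8) = -2423/840.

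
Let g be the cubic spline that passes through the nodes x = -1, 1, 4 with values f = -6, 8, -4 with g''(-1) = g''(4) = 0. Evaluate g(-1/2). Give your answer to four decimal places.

-1.4688

Write m_i for g''(x_i). With h_i = 2, 3 and divided differences Δ_i = 7, -4, the continuity of g' gives the tridiagonal system
  2·m_0 + 10·m_1 + 3·m_2 = 6(Δ_1 - Δ_0) = -66
Natural end conditions: m_0 = m_2 = 0.
Hence m_0 = 0, m_1 = -33/5, m_2 = 0.
On [-1, 1], g(x) = -6 + 46/5·(x + 1) + 0·(x + 1)² - 11/20·(x + 1)³.
With (x + 1) = 1/2: g(-1/2) = -47/32.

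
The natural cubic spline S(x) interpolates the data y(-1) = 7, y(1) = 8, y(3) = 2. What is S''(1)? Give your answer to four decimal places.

Write M_i for S''(x_i). With h_i = 2, 2 and divided differences Δ_i = 1/2, -3, the continuity of S' gives the tridiagonal system
  2·M_0 + 8·M_1 + 2·M_2 = 6(Δ_1 - Δ_0) = -21
Natural end conditions: M_0 = M_2 = 0.
Solving the tridiagonal system: M_0 = 0, M_1 = -21/8, M_2 = 0.

-2.6250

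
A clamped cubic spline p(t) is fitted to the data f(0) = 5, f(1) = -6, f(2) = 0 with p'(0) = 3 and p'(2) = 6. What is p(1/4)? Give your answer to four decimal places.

3.9844

Write m_i for p''(x_i). With h_i = 1, 1 and divided differences Δ_i = -11, 6, the continuity of p' gives the tridiagonal system
  1·m_0 + 4·m_1 + 1·m_2 = 6(Δ_1 - Δ_0) = 102
Clamped end conditions give two more equations: 2h_0·m_0 + h_0·m_1 = 6(Δ_0 - p'(0)) = -84 and h_1·m_1 + 2h_1·m_2 = 6(p'(2) - Δ_1) = 0.
Hence m_0 = -66, m_1 = 48, m_2 = -24.
On [0, 1], p(t) = 5 + 3·t - 33·t² + 19·t³.
With t = 1/4: p(1/4) = 255/64.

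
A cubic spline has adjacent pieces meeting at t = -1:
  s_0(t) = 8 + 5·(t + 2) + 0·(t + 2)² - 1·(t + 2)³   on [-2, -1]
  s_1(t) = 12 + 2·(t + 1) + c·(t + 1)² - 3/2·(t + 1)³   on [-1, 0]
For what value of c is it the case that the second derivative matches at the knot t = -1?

s_0''(t) = 0 - 6·(t + 2), so s_0''(-1) = -6. On the right, s_1''(-1) = 2c, so c = -3.

-3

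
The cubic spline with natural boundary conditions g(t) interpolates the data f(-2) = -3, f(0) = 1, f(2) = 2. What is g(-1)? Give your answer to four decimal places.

-0.7188

Let σ_i = g''(x_i). Step sizes h_i = 2, 2; slopes of the chords Δ_i = (y_(i+1) - y_i)/h_i = 2, 1/2.
  2·σ_0 + 8·σ_1 + 2·σ_2 = 6(Δ_1 - Δ_0) = -9
Natural end conditions: σ_0 = σ_2 = 0.
Solving: σ_0 = 0, σ_1 = -9/8, σ_2 = 0.
On [-2, 0], g(t) = -3 + 19/8·(t + 2) + 0·(t + 2)² - 3/32·(t + 2)³.
With (t + 2) = 1: g(-1) = -23/32.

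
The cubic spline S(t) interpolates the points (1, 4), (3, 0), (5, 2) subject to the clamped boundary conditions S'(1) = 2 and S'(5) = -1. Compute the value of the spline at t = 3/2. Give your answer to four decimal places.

Let M_i = S''(x_i). Step sizes h_i = 2, 2; slopes of the chords Δ_i = (y_(i+1) - y_i)/h_i = -2, 1.
  2·M_0 + 8·M_1 + 2·M_2 = 6(Δ_1 - Δ_0) = 18
Clamped end conditions give two more equations: 2h_0·M_0 + h_0·M_1 = 6(Δ_0 - S'(1)) = -24 and h_1·M_1 + 2h_1·M_2 = 6(S'(5) - Δ_1) = -12.
Solving the tridiagonal system: M_0 = -9, M_1 = 6, M_2 = -6.
On [1, 3], S(t) = 4 + 2·(t - 1) - 9/2·(t - 1)² + 5/4·(t - 1)³.
With (t - 1) = 1/2: S(3/2) = 129/32.

4.0313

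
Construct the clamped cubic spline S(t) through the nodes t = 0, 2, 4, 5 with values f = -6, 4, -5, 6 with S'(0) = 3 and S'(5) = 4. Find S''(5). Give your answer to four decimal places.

-34.3913

With m_i denoting the second derivative at x_i, h_i = 2, 2, 1, and Δ_i = (y_(i+1) − y_i)/h_i = 5, -9/2, 11:
  2·m_0 + 8·m_1 + 2·m_2 = 6(Δ_1 - Δ_0) = -57
  2·m_1 + 6·m_2 + 1·m_3 = 6(Δ_2 - Δ_1) = 93
Clamped end conditions give two more equations: 2h_0·m_0 + h_0·m_1 = 6(Δ_0 - S'(0)) = 12 and h_2·m_2 + 2h_2·m_3 = 6(S'(5) - Δ_2) = -42.
Solving the tridiagonal system: m_0 = 521/46, m_1 = -383/23, m_2 = 616/23, m_3 = -791/23.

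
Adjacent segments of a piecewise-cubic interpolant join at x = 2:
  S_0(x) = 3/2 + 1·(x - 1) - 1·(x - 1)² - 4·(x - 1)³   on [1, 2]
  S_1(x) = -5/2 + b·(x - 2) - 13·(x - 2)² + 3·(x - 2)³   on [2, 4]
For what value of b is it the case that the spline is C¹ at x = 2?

S_0'(x) = 1 - 2·(x - 1) - 12·(x - 1)², so S_0'(2) = -13. On the right, S_1'(2) = b, so b = -13.

-13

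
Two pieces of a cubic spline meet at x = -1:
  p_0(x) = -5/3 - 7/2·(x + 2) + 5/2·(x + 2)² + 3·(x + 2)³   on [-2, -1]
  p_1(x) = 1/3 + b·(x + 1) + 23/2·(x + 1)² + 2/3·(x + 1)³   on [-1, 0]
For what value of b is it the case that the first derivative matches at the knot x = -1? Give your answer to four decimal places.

p_0'(x) = -7/2 + 5·(x + 2) + 9·(x + 2)², so p_0'(-1) = 21/2. On the right, p_1'(-1) = b, so b = 21/2.

10.5000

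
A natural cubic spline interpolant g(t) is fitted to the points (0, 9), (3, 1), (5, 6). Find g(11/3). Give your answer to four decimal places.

Let M_i = g''(x_i). Step sizes h_i = 3, 2; slopes of the chords Δ_i = (y_(i+1) - y_i)/h_i = -8/3, 5/2.
  3·M_0 + 10·M_1 + 2·M_2 = 6(Δ_1 - Δ_0) = 31
Natural end conditions: M_0 = M_2 = 0.
Solving the tridiagonal system: M_0 = 0, M_1 = 31/10, M_2 = 0.
On [3, 5], g(t) = 1 + 13/30·(t - 3) + 31/20·(t - 3)² - 31/120·(t - 3)³.
With (t - 3) = 2/3: g(11/3) = 154/81.

1.9012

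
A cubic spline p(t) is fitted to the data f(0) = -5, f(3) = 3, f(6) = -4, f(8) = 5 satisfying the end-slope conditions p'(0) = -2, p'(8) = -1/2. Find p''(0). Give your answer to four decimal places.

With M_i denoting the second derivative at x_i, h_i = 3, 3, 2, and Δ_i = (y_(i+1) − y_i)/h_i = 8/3, -7/3, 9/2:
  3·M_0 + 12·M_1 + 3·M_2 = 6(Δ_1 - Δ_0) = -30
  3·M_1 + 10·M_2 + 2·M_3 = 6(Δ_2 - Δ_1) = 41
Clamped end conditions give two more equations: 2h_0·M_0 + h_0·M_1 = 6(Δ_0 - p'(0)) = 28 and h_2·M_2 + 2h_2·M_3 = 6(p'(8) - Δ_2) = -30.
Forward elimination and back-substitution give M_0 = 454/57, M_1 = -376/57, M_2 = 160/19, M_3 = -445/38.

7.9649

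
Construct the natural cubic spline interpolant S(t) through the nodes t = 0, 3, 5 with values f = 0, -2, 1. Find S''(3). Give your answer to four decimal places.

Let M_i = S''(x_i). Step sizes h_i = 3, 2; slopes of the chords Δ_i = (y_(i+1) - y_i)/h_i = -2/3, 3/2.
  3·M_0 + 10·M_1 + 2·M_2 = 6(Δ_1 - Δ_0) = 13
Natural end conditions: M_0 = M_2 = 0.
Forward elimination and back-substitution give M_0 = 0, M_1 = 13/10, M_2 = 0.

1.3000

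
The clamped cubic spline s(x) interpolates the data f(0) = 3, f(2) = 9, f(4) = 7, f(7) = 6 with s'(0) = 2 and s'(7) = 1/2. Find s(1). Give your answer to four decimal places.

6.1486

With M_i denoting the second derivative at x_i, h_i = 2, 2, 3, and Δ_i = (y_(i+1) − y_i)/h_i = 3, -1, -1/3:
  2·M_0 + 8·M_1 + 2·M_2 = 6(Δ_1 - Δ_0) = -24
  2·M_1 + 10·M_2 + 3·M_3 = 6(Δ_2 - Δ_1) = 4
Clamped end conditions give two more equations: 2h_0·M_0 + h_0·M_1 = 6(Δ_0 - s'(0)) = 6 and h_2·M_2 + 2h_2·M_3 = 6(s'(7) - Δ_2) = 5.
Forward elimination and back-substitution give M_0 = 133/37, M_1 = -155/37, M_2 = 43/37, M_3 = 28/111.
On [0, 2], s(x) = 3 + 2·x + 133/74·x² - 24/37·x³.
With x = 1: s(1) = 455/74.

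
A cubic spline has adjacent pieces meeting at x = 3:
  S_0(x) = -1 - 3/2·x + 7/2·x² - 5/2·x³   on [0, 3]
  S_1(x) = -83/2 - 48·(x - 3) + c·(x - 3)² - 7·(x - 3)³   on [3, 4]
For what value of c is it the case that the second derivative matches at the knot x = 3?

S_0''(x) = 7 - 15·x, so S_0''(3) = -38. On the right, S_1''(3) = 2c, so c = -19.

-19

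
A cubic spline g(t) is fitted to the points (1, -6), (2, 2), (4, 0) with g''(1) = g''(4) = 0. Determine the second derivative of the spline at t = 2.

Write M_i for g''(x_i). With h_i = 1, 2 and divided differences Δ_i = 8, -1, the continuity of g' gives the tridiagonal system
  1·M_0 + 6·M_1 + 2·M_2 = 6(Δ_1 - Δ_0) = -54
Natural end conditions: M_0 = M_2 = 0.
Solving: M_0 = 0, M_1 = -9, M_2 = 0.

-9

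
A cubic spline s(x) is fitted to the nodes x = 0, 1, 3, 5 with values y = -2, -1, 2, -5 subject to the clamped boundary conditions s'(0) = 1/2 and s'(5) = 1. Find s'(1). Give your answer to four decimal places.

With m_i denoting the second derivative at x_i, h_i = 1, 2, 2, and Δ_i = (y_(i+1) − y_i)/h_i = 1, 3/2, -7/2:
  1·m_0 + 6·m_1 + 2·m_2 = 6(Δ_1 - Δ_0) = 3
  2·m_1 + 8·m_2 + 2·m_3 = 6(Δ_2 - Δ_1) = -30
Clamped end conditions give two more equations: 2h_0·m_0 + h_0·m_1 = 6(Δ_0 - s'(0)) = 3 and h_2·m_2 + 2h_2·m_3 = 6(s'(5) - Δ_2) = 27.
Solving the tridiagonal system: m_0 = 2/23, m_1 = 65/23, m_2 = -323/46, m_3 = 236/23.
On [1, 3], s'(x) = b_1 + 2c_1·(x - 1) + 3d_1·(x - 1)² with b_1 = Δ_1 - h_1(2m_1 + m_2)/6 = 45/23, c_1 = m_1/2 = 65/46, d_1 = (m_2 - m_1)/(6h_1) = -151/184. So s'(1) = 45/23.

1.9565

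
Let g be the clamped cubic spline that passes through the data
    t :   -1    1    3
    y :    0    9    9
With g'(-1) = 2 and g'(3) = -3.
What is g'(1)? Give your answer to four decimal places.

3.6250

Put M_i = g'' at the i-th knot. Here h = (2, 2) and Δ = (9/2, 0), so the interior equations h_(i-1)·M_(i-1) + 2(h_(i-1)+h_i)·M_i + h_i·M_(i+1) = 6(Δ_i − Δ_(i-1)) read
  2·M_0 + 8·M_1 + 2·M_2 = 6(Δ_1 - Δ_0) = -27
Clamped end conditions give two more equations: 2h_0·M_0 + h_0·M_1 = 6(Δ_0 - g'(-1)) = 15 and h_1·M_1 + 2h_1·M_2 = 6(g'(3) - Δ_1) = -18.
Solving: M_0 = 47/8, M_1 = -17/4, M_2 = -19/8.
On [1, 3], g'(t) = b_1 + 2c_1·(t - 1) + 3d_1·(t - 1)² with b_1 = Δ_1 - h_1(2M_1 + M_2)/6 = 29/8, c_1 = M_1/2 = -17/8, d_1 = (M_2 - M_1)/(6h_1) = 5/32. So g'(1) = 29/8.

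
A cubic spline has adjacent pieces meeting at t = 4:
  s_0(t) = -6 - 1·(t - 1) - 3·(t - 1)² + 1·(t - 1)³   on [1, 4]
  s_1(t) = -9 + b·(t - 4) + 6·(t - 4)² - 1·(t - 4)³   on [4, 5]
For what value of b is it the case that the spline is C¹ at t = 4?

8

s_0'(t) = -1 - 6·(t - 1) + 3·(t - 1)², so s_0'(4) = 8. On the right, s_1'(4) = b, so b = 8.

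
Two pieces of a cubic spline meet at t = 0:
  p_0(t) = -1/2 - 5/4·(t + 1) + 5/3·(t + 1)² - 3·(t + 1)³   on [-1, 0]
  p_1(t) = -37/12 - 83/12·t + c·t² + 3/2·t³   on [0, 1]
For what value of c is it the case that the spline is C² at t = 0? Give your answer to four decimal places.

p_0''(t) = 10/3 - 18·(t + 1), so p_0''(0) = -44/3. On the right, p_1''(0) = 2c, so c = -22/3.

-7.3333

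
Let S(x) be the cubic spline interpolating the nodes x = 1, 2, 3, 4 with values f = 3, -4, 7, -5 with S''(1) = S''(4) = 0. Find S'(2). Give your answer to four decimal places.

Let M_i = S''(x_i). Step sizes h_i = 1, 1, 1; slopes of the chords Δ_i = (y_(i+1) - y_i)/h_i = -7, 11, -12.
  1·M_0 + 4·M_1 + 1·M_2 = 6(Δ_1 - Δ_0) = 108
  1·M_1 + 4·M_2 + 1·M_3 = 6(Δ_2 - Δ_1) = -138
Natural end conditions: M_0 = M_3 = 0.
Forward elimination and back-substitution give M_0 = 0, M_1 = 38, M_2 = -44, M_3 = 0.
On [2, 3], S'(x) = b_1 + 2c_1·(x - 2) + 3d_1·(x - 2)² with b_1 = Δ_1 - h_1(2M_1 + M_2)/6 = 17/3, c_1 = M_1/2 = 19, d_1 = (M_2 - M_1)/(6h_1) = -41/3. So S'(2) = 17/3.

5.6667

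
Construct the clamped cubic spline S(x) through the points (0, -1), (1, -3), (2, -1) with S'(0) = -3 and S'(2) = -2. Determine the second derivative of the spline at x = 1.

Write σ_i for S''(x_i). With h_i = 1, 1 and divided differences Δ_i = -2, 2, the continuity of S' gives the tridiagonal system
  1·σ_0 + 4·σ_1 + 1·σ_2 = 6(Δ_1 - Δ_0) = 24
Clamped end conditions give two more equations: 2h_0·σ_0 + h_0·σ_1 = 6(Δ_0 - S'(0)) = 6 and h_1·σ_1 + 2h_1·σ_2 = 6(S'(2) - Δ_1) = -24.
Hence σ_0 = -5/2, σ_1 = 11, σ_2 = -35/2.

11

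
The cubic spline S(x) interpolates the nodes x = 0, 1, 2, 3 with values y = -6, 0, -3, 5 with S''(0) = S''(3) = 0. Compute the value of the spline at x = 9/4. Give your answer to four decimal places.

Put M_i = S'' at the i-th knot. Here h = (1, 1, 1) and Δ = (6, -3, 8), so the interior equations h_(i-1)·M_(i-1) + 2(h_(i-1)+h_i)·M_i + h_i·M_(i+1) = 6(Δ_i − Δ_(i-1)) read
  1·M_0 + 4·M_1 + 1·M_2 = 6(Δ_1 - Δ_0) = -54
  1·M_1 + 4·M_2 + 1·M_3 = 6(Δ_2 - Δ_1) = 66
Natural end conditions: M_0 = M_3 = 0.
Forward elimination and back-substitution give M_0 = 0, M_1 = -94/5, M_2 = 106/5, M_3 = 0.
On [2, 3], S(x) = -3 + 14/15·(x - 2) + 53/5·(x - 2)² - 53/15·(x - 2)³.
With (x - 2) = 1/4: S(9/4) = -691/320.

-2.1594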